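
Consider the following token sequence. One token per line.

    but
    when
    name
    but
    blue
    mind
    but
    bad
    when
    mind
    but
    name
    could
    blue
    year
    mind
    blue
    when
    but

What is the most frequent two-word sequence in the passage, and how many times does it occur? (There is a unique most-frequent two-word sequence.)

Bigram frequencies (highest first):
  mind but: 2
  but when: 1
  when name: 1
  name but: 1
  but blue: 1
  blue mind: 1
  … (11 more, each ≤ 1)

"mind but", 2 times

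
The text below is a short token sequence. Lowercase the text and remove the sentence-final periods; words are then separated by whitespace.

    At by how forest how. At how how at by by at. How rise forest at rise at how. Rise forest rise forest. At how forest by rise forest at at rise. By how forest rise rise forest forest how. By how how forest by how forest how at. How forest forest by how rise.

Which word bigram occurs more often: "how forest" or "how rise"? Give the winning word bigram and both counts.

"how forest": 6 occurrences
"how rise": 3 occurrences

"how forest" (6 vs 3)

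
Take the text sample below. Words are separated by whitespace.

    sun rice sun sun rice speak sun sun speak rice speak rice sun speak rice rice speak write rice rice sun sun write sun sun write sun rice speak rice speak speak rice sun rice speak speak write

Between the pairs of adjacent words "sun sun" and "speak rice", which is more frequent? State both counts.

"sun sun": 4 occurrences
"speak rice": 5 occurrences

"speak rice" (5 vs 4)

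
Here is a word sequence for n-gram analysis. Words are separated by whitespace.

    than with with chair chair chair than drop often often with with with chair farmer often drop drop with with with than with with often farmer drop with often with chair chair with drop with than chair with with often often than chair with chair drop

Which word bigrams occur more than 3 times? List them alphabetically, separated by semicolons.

with chair; with with

Bigram counts meeting the condition (more than 3 times):
  with chair: 4
  with with: 7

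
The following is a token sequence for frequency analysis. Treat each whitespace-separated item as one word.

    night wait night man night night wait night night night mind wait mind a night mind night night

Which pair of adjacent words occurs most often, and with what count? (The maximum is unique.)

"night night", 4 times

Bigram frequencies (highest first):
  night night: 4
  night wait: 2
  wait night: 2
  night mind: 2
  night man: 1
  man night: 1
  … (5 more, each ≤ 1)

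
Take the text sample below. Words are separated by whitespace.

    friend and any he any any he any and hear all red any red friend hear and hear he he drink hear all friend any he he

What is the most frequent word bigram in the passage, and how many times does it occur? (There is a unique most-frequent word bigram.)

Bigram frequencies (highest first):
  any he: 3
  he any: 2
  and hear: 2
  hear all: 2
  he he: 2
  friend and: 1
  … (14 more, each ≤ 1)

"any he", 3 times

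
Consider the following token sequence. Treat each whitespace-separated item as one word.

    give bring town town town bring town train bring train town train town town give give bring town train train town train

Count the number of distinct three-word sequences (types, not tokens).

17

22 tokens → 20 trigram windows in total.
Repeated trigrams (each contributes count−1 duplicates):
  bring town train: 2
  give bring town: 2
  train town train: 2
3 duplicate windows → 20 − 3 = 17 distinct.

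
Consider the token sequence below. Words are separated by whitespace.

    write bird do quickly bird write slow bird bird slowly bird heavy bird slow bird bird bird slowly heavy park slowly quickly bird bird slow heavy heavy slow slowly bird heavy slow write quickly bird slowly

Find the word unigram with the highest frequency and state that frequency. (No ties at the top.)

Unigram frequencies (highest first):
  bird: 13
  slow: 5
  slowly: 5
  heavy: 5
  write: 3
  quickly: 3
  … (2 more, each ≤ 1)

"bird", 13 times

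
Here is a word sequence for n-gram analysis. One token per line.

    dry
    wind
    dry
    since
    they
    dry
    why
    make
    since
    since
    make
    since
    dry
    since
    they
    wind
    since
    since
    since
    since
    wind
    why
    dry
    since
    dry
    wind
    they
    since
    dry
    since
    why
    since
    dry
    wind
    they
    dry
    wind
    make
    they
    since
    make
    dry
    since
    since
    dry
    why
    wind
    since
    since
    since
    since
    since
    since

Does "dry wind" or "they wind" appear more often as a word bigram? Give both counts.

"dry wind" (4 vs 1)

"dry wind": 4 occurrences
"they wind": 1 occurrence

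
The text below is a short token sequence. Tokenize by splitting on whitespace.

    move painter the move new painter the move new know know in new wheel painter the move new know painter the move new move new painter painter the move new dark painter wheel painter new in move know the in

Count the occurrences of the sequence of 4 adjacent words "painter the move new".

5

Scanning the 37 overlapping 4-gram windows for "painter the move new":
  position 2–5: painter the move new
  position 6–9: painter the move new
  position 15–18: painter the move new
  position 20–23: painter the move new
  position 27–30: painter the move new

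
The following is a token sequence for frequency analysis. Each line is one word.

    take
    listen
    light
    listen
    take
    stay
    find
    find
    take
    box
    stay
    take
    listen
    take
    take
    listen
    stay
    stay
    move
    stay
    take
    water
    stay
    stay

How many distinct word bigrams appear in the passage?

18

24 tokens → 23 bigram windows in total.
Repeated bigrams (each contributes count−1 duplicates):
  take listen: 3
  listen take: 2
  stay stay: 2
  stay take: 2
5 duplicate windows → 23 − 5 = 18 distinct.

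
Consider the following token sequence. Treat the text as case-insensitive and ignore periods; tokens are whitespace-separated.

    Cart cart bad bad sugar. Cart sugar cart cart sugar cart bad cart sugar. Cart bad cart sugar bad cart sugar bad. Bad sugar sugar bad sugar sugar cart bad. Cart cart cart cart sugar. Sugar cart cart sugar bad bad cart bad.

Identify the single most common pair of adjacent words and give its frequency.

Bigram frequencies (highest first):
  cart sugar: 7
  cart cart: 6
  sugar cart: 6
  cart bad: 5
  bad cart: 5
  sugar bad: 4
  … (3 more, each ≤ 3)

"cart sugar", 7 times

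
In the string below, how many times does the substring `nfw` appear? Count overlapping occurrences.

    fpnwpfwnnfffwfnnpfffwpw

0

Sliding a length-3 window over the 23 characters (21 positions):
  (no match at any position)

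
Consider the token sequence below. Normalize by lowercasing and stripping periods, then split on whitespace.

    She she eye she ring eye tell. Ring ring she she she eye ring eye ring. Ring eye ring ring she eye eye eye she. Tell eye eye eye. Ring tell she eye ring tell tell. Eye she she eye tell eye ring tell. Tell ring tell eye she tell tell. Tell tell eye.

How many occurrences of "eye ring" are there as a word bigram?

Scanning the 53 overlapping bigram windows for "eye ring":
  position 13–14: eye ring
  position 15–16: eye ring
  position 18–19: eye ring
  position 29–30: eye ring
  position 33–34: eye ring
  position 42–43: eye ring

6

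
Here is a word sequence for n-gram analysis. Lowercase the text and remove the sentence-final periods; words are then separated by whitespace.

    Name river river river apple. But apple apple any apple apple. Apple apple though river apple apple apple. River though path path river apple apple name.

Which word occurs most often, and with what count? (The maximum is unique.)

Unigram frequencies (highest first):
  apple: 12
  river: 6
  name: 2
  though: 2
  path: 2
  but: 1
  … (1 more, each ≤ 1)

"apple", 12 times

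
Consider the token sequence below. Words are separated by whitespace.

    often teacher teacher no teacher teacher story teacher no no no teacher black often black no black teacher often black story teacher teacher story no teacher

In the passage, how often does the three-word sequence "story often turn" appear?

0

Scanning the 24 overlapping trigram windows for "story often turn":
  (none found)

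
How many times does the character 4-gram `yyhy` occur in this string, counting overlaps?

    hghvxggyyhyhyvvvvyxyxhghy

Sliding a length-4 window over the 25 characters (22 positions):
  position 8–11: yyhy

1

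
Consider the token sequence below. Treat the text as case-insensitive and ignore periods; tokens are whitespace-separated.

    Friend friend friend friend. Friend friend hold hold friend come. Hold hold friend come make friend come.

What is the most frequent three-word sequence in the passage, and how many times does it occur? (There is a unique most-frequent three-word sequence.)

Trigram frequencies (highest first):
  friend friend friend: 4
  hold hold friend: 2
  hold friend come: 2
  friend friend hold: 1
  friend hold hold: 1
  friend come hold: 1
  … (4 more, each ≤ 1)

"friend friend friend", 4 times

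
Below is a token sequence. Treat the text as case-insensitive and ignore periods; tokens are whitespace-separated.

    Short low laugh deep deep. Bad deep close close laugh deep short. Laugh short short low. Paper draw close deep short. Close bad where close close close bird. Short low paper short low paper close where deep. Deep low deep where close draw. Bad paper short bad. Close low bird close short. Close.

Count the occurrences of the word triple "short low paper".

Scanning the 51 overlapping trigram windows for "short low paper":
  position 15–17: short low paper
  position 29–31: short low paper
  position 32–34: short low paper

3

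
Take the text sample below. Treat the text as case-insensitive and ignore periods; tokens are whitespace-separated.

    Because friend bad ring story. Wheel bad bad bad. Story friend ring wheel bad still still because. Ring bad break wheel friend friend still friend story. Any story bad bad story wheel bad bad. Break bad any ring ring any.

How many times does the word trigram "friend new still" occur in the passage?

Scanning the 38 overlapping trigram windows for "friend new still":
  (none found)

0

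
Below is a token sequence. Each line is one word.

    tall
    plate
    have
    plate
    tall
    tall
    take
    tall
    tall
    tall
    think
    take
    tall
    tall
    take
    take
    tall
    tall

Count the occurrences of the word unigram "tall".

Scanning the 18 tokens for "tall":
  position 1: tall
  position 5: tall
  position 6: tall
  position 8: tall
  position 9: tall
  position 10: tall
  position 13: tall
  position 14: tall
  position 17: tall
  position 18: tall

10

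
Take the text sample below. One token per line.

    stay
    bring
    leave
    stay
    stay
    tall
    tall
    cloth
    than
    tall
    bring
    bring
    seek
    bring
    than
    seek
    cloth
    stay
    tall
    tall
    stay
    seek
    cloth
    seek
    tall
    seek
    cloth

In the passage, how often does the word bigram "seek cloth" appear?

3

Scanning the 26 overlapping bigram windows for "seek cloth":
  position 16–17: seek cloth
  position 22–23: seek cloth
  position 26–27: seek cloth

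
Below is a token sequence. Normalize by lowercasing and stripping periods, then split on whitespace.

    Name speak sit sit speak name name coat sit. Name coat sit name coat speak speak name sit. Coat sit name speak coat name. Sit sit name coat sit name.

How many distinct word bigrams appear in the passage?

30 tokens → 29 bigram windows in total.
Repeated bigrams (each contributes count−1 duplicates):
  sit name: 5
  coat sit: 4
  name coat: 4
  name sit: 2
  name speak: 2
  sit sit: 2
  speak name: 2
14 duplicate windows → 29 − 14 = 15 distinct.

15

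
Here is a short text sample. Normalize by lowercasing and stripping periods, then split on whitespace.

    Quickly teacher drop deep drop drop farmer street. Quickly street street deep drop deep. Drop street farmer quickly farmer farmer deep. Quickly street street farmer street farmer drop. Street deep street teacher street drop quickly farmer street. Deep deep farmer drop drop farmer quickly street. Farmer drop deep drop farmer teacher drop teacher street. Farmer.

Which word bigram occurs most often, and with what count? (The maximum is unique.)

"street farmer", 5 times

Bigram frequencies (highest first):
  street farmer: 5
  deep drop: 4
  drop deep: 3
  drop farmer: 3
  farmer street: 3
  quickly street: 3
  … (22 more, each ≤ 3)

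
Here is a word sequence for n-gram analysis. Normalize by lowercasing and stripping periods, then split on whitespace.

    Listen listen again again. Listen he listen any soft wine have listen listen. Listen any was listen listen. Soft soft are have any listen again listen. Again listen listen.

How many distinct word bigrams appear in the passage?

19

29 tokens → 28 bigram windows in total.
Repeated bigrams (each contributes count−1 duplicates):
  listen listen: 5
  again listen: 3
  listen again: 3
  listen any: 2
9 duplicate windows → 28 − 9 = 19 distinct.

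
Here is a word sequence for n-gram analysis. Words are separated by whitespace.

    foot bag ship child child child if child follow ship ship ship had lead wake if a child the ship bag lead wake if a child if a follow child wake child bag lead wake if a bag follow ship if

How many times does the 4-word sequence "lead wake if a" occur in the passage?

Scanning the 38 overlapping 4-gram windows for "lead wake if a":
  position 14–17: lead wake if a
  position 22–25: lead wake if a
  position 34–37: lead wake if a

3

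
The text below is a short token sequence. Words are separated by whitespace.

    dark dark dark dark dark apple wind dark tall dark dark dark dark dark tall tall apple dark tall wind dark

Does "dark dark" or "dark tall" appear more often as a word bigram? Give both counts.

"dark dark": 8 occurrences
"dark tall": 3 occurrences

"dark dark" (8 vs 3)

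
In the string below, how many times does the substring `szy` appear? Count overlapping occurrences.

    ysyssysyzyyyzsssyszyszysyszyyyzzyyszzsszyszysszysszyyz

Sliding a length-3 window over the 54 characters (52 positions):
  position 18–20: szy
  position 21–23: szy
  position 26–28: szy
  position 39–41: szy
  position 42–44: szy
  position 46–48: szy
  position 50–52: szy

7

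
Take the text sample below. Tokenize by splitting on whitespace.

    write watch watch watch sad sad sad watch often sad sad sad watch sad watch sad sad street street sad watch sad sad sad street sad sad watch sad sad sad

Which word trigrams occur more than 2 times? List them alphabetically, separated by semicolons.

Trigram counts meeting the condition (more than 2 times):
  sad sad sad: 4
  sad sad watch: 3
  sad watch sad: 4
  watch sad sad: 4

sad sad sad; sad sad watch; sad watch sad; watch sad sad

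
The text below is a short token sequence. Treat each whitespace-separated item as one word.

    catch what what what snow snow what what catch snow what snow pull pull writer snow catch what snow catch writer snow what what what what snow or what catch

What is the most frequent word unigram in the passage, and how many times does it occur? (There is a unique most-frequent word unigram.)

"what", 12 times

Unigram frequencies (highest first):
  what: 12
  snow: 8
  catch: 5
  pull: 2
  writer: 2
  or: 1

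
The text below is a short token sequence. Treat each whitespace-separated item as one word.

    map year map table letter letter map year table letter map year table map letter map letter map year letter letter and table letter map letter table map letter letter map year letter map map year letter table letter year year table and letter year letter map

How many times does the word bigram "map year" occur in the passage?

6

Scanning the 46 overlapping bigram windows for "map year":
  position 1–2: map year
  position 7–8: map year
  position 11–12: map year
  position 18–19: map year
  position 31–32: map year
  position 35–36: map year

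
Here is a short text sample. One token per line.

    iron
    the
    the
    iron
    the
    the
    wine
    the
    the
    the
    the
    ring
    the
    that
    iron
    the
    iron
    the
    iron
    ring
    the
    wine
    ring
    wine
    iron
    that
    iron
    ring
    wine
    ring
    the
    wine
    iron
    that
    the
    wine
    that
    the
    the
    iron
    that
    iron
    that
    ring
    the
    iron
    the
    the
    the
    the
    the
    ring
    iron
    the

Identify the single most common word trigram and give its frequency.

"the the the", 5 times

Trigram frequencies (highest first):
  the the the: 5
  iron the the: 3
  the iron the: 3
  the the iron: 2
  the the ring: 2
  iron the iron: 2
  … (32 more, each ≤ 2)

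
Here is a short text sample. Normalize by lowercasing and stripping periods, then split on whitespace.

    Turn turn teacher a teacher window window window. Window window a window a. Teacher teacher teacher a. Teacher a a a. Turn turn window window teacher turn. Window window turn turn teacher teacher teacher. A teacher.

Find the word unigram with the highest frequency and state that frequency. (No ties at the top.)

Unigram frequencies (highest first):
  teacher: 11
  window: 10
  a: 8
  turn: 7

"teacher", 11 times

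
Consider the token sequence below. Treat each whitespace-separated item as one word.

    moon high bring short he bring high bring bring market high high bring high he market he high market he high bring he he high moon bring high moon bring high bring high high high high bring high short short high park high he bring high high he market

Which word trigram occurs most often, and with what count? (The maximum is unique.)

Trigram frequencies (highest first):
  high bring high: 3
  he bring high: 2
  bring high bring: 2
  high high bring: 2
  high he market: 2
  market he high: 2
  … (30 more, each ≤ 2)

"high bring high", 3 times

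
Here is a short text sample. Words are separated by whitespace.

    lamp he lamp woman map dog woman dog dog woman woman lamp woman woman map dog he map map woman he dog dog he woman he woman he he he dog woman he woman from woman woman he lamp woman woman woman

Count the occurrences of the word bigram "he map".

Scanning the 41 overlapping bigram windows for "he map":
  position 17–18: he map

1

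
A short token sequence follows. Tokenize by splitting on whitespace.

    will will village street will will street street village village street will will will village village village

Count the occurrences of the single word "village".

6

Scanning the 17 tokens for "village":
  position 3: village
  position 9: village
  position 10: village
  position 15: village
  position 16: village
  position 17: village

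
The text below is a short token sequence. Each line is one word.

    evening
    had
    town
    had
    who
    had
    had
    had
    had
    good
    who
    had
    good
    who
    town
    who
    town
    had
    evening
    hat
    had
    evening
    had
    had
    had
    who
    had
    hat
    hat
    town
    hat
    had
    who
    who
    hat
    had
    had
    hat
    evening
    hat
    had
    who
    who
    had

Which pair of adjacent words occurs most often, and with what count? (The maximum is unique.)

"had had", 6 times

Bigram frequencies (highest first):
  had had: 6
  had who: 4
  who had: 4
  hat had: 4
  evening had: 2
  town had: 2
  … (14 more, each ≤ 2)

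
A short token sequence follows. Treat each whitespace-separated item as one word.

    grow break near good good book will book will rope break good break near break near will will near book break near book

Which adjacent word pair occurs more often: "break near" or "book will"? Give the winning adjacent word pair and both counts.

"break near": 4 occurrences
"book will": 2 occurrences

"break near" (4 vs 2)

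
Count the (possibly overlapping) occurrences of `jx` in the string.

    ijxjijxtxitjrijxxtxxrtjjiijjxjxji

5

Sliding a length-2 window over the 33 characters (32 positions):
  position 2–3: jx
  position 6–7: jx
  position 15–16: jx
  position 28–29: jx
  position 30–31: jx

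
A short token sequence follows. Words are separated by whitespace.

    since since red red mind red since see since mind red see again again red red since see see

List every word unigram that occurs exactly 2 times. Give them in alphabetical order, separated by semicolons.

again; mind

Unigram counts meeting the condition (exactly 2 times):
  again: 2
  mind: 2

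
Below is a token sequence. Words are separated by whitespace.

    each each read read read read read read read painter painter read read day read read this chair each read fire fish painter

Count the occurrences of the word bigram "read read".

8

Scanning the 22 overlapping bigram windows for "read read":
  position 3–4: read read
  position 4–5: read read
  position 5–6: read read
  position 6–7: read read
  position 7–8: read read
  position 8–9: read read
  position 12–13: read read
  position 15–16: read read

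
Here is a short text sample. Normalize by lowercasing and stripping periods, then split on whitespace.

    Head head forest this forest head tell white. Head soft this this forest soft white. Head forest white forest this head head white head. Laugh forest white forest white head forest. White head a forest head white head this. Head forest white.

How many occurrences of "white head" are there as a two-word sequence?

6

Scanning the 41 overlapping bigram windows for "white head":
  position 8–9: white head
  position 15–16: white head
  position 23–24: white head
  position 29–30: white head
  position 32–33: white head
  position 37–38: white head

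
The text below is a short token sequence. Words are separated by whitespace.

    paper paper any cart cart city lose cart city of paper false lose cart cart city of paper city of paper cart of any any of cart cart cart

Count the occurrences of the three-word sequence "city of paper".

Scanning the 27 overlapping trigram windows for "city of paper":
  position 9–11: city of paper
  position 16–18: city of paper
  position 19–21: city of paper

3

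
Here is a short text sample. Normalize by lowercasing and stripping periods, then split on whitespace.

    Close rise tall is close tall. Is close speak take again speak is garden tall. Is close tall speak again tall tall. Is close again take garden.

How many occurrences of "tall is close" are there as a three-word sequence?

Scanning the 25 overlapping trigram windows for "tall is close":
  position 3–5: tall is close
  position 6–8: tall is close
  position 15–17: tall is close
  position 22–24: tall is close

4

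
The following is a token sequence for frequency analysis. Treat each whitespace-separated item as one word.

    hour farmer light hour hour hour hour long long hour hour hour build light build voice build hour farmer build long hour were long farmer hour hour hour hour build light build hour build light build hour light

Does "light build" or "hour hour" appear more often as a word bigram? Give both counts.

"hour hour" (8 vs 3)

"light build": 3 occurrences
"hour hour": 8 occurrences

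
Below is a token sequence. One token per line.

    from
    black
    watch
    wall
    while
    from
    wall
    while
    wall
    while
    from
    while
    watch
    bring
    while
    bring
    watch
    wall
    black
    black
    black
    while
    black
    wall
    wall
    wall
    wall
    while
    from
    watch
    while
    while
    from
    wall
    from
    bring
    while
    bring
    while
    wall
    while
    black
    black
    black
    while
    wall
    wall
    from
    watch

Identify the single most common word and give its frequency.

Unigram frequencies (highest first):
  while: 13
  wall: 12
  black: 8
  from: 7
  watch: 5
  bring: 4

"while", 13 times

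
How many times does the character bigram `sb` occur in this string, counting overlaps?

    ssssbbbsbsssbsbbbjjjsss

4

Sliding a length-2 window over the 23 characters (22 positions):
  position 4–5: sb
  position 8–9: sb
  position 12–13: sb
  position 14–15: sb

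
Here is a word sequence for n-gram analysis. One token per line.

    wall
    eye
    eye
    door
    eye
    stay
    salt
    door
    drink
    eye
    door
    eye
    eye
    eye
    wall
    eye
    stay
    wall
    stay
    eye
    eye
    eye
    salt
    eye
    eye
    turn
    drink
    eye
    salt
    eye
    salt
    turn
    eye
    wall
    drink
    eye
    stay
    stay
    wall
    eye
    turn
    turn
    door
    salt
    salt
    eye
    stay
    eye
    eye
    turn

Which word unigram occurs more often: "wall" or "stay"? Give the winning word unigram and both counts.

"wall": 5 occurrences
"stay": 6 occurrences

"stay" (6 vs 5)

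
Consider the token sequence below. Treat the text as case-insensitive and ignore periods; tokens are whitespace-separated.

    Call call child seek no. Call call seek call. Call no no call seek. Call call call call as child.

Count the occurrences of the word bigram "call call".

Scanning the 19 overlapping bigram windows for "call call":
  position 1–2: call call
  position 6–7: call call
  position 9–10: call call
  position 15–16: call call
  position 16–17: call call
  position 17–18: call call

6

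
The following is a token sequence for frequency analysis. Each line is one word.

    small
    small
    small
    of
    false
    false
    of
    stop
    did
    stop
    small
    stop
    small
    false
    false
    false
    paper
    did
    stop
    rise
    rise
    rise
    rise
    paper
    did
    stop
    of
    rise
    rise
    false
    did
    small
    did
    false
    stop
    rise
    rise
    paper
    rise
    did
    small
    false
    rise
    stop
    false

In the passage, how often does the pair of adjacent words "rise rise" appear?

Scanning the 44 overlapping bigram windows for "rise rise":
  position 20–21: rise rise
  position 21–22: rise rise
  position 22–23: rise rise
  position 28–29: rise rise
  position 36–37: rise rise

5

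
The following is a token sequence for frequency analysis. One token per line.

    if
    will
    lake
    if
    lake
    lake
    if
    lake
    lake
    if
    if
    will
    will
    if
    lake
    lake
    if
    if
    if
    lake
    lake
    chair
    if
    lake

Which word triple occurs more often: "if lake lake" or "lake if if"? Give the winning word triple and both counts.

"if lake lake": 4 occurrences
"lake if if": 2 occurrences

"if lake lake" (4 vs 2)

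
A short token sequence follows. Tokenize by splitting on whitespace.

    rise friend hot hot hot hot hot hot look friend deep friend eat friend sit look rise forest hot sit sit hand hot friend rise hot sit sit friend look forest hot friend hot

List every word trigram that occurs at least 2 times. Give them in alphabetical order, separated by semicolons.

Trigram counts meeting the condition (at least 2 times):
  hot hot hot: 4
  hot sit sit: 2

hot hot hot; hot sit sit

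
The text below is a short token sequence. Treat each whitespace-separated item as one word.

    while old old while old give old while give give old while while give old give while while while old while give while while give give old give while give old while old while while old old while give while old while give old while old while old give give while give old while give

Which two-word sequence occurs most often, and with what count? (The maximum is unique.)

Bigram frequencies (highest first):
  old while: 11
  while give: 9
  while old: 8
  give old: 7
  while while: 5
  give while: 5
  … (3 more, each ≤ 4)

"old while", 11 times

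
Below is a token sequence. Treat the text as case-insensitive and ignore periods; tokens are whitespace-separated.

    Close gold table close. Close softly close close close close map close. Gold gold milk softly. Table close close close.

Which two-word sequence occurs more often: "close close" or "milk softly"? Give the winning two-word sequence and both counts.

"close close" (6 vs 1)

"close close": 6 occurrences
"milk softly": 1 occurrence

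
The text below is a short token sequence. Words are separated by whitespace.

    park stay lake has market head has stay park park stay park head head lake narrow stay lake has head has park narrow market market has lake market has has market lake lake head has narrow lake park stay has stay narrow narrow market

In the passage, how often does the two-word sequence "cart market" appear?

0

Scanning the 43 overlapping bigram windows for "cart market":
  (none found)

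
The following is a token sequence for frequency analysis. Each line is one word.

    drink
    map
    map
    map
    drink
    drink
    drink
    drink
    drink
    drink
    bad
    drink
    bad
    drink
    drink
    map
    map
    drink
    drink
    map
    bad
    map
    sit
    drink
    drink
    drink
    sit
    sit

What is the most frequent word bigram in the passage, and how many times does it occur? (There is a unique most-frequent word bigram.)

Bigram frequencies (highest first):
  drink drink: 9
  drink map: 3
  map map: 3
  map drink: 2
  drink bad: 2
  bad drink: 2
  … (6 more, each ≤ 1)

"drink drink", 9 times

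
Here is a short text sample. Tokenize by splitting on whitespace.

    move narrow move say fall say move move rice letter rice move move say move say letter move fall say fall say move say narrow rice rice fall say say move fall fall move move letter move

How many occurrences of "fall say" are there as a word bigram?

4

Scanning the 36 overlapping bigram windows for "fall say":
  position 5–6: fall say
  position 19–20: fall say
  position 21–22: fall say
  position 28–29: fall say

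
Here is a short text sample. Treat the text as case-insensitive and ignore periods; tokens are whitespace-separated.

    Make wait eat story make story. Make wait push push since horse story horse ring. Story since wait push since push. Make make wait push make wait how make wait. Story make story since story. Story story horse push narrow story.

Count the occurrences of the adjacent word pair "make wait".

Scanning the 40 overlapping bigram windows for "make wait":
  position 1–2: make wait
  position 7–8: make wait
  position 23–24: make wait
  position 26–27: make wait
  position 29–30: make wait

5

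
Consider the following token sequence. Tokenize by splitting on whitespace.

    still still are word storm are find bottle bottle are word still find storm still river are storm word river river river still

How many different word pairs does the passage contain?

23 tokens → 22 bigram windows in total.
Repeated bigrams (each contributes count−1 duplicates):
  are word: 2
  river river: 2
2 duplicate windows → 22 − 2 = 20 distinct.

20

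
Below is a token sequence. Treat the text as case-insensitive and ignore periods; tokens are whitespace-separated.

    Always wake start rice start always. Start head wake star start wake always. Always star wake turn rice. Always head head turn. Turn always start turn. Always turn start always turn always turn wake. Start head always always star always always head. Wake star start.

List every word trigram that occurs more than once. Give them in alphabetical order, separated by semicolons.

Trigram counts meeting the condition (more than once):
  always always star: 2
  head wake star: 2
  turn always turn: 2
  wake star start: 2

always always star; head wake star; turn always turn; wake star start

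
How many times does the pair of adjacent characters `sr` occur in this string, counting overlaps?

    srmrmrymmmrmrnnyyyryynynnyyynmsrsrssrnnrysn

Sliding a length-2 window over the 43 characters (42 positions):
  position 1–2: sr
  position 31–32: sr
  position 33–34: sr
  position 36–37: sr

4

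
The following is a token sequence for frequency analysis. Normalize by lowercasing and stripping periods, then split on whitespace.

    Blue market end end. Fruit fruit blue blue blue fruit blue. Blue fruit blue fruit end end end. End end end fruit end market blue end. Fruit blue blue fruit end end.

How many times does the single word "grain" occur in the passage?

Scanning the 32 tokens for "grain":
  (none found)

0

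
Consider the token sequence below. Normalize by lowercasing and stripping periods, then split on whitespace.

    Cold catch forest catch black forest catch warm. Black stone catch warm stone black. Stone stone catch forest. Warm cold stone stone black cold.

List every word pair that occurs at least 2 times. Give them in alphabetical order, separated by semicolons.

black stone; catch forest; catch warm; forest catch; stone black; stone catch; stone stone

Bigram counts meeting the condition (at least 2 times):
  black stone: 2
  catch forest: 2
  catch warm: 2
  forest catch: 2
  stone black: 2
  stone catch: 2
  stone stone: 2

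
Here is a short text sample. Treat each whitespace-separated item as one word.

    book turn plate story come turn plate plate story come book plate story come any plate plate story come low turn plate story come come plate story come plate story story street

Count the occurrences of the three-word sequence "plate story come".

6

Scanning the 30 overlapping trigram windows for "plate story come":
  position 3–5: plate story come
  position 8–10: plate story come
  position 12–14: plate story come
  position 17–19: plate story come
  position 22–24: plate story come
  position 26–28: plate story come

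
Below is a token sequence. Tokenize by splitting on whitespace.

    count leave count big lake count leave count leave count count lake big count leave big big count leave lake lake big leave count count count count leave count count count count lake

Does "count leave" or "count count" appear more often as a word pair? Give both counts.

"count leave": 6 occurrences
"count count": 7 occurrences

"count count" (7 vs 6)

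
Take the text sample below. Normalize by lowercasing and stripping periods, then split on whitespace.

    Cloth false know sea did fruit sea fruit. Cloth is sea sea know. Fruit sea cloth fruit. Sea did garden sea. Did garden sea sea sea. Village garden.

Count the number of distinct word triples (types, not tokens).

24

28 tokens → 26 trigram windows in total.
Repeated trigrams (each contributes count−1 duplicates):
  did garden sea: 2
  sea did garden: 2
2 duplicate windows → 26 − 2 = 24 distinct.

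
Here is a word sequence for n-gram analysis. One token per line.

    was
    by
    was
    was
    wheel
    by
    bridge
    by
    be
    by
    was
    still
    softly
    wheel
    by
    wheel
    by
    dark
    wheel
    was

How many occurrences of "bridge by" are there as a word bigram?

Scanning the 19 overlapping bigram windows for "bridge by":
  position 7–8: bridge by

1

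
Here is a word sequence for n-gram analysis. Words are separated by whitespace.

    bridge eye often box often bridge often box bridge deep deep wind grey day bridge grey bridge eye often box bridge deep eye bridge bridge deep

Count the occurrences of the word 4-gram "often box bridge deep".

Scanning the 23 overlapping 4-gram windows for "often box bridge deep":
  position 7–10: often box bridge deep
  position 19–22: often box bridge deep

2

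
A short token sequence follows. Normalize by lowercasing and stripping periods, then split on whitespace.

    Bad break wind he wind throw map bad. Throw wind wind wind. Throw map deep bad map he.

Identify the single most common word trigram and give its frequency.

Trigram frequencies (highest first):
  wind throw map: 2
  bad break wind: 1
  break wind he: 1
  wind he wind: 1
  he wind throw: 1
  throw map bad: 1
  … (9 more, each ≤ 1)

"wind throw map", 2 times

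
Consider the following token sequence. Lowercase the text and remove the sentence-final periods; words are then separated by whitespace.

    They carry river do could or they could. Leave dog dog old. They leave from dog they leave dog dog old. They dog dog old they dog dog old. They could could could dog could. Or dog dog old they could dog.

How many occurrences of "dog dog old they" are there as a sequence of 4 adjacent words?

5

Scanning the 39 overlapping 4-gram windows for "dog dog old they":
  position 10–13: dog dog old they
  position 19–22: dog dog old they
  position 23–26: dog dog old they
  position 27–30: dog dog old they
  position 37–40: dog dog old they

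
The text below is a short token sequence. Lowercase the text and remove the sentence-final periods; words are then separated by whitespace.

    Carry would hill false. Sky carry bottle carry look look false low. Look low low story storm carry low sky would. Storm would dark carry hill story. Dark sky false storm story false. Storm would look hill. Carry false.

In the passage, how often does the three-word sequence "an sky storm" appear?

0

Scanning the 37 overlapping trigram windows for "an sky storm":
  (none found)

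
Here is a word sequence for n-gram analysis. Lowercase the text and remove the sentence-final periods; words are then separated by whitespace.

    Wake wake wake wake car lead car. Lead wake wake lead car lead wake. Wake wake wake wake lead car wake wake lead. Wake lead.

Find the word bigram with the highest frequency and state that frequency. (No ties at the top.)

Bigram frequencies (highest first):
  wake wake: 9
  wake lead: 4
  car lead: 3
  lead car: 3
  lead wake: 3
  wake car: 1
  … (1 more, each ≤ 1)

"wake wake", 9 times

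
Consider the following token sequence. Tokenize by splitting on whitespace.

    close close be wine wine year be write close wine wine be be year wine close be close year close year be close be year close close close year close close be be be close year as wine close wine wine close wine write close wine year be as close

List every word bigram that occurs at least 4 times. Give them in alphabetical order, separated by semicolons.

close be; close close; close wine; close year

Bigram counts meeting the condition (at least 4 times):
  close be: 4
  close close: 4
  close wine: 4
  close year: 4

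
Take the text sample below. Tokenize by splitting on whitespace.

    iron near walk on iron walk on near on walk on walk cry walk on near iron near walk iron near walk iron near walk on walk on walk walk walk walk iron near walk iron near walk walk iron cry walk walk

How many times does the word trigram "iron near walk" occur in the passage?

6

Scanning the 41 overlapping trigram windows for "iron near walk":
  position 1–3: iron near walk
  position 17–19: iron near walk
  position 20–22: iron near walk
  position 23–25: iron near walk
  position 33–35: iron near walk
  position 36–38: iron near walk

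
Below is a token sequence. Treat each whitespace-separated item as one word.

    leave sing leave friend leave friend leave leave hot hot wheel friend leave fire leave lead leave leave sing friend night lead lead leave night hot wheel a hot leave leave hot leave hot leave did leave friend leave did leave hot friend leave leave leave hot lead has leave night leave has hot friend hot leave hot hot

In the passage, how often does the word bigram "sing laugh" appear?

0

Scanning the 58 overlapping bigram windows for "sing laugh":
  (none found)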